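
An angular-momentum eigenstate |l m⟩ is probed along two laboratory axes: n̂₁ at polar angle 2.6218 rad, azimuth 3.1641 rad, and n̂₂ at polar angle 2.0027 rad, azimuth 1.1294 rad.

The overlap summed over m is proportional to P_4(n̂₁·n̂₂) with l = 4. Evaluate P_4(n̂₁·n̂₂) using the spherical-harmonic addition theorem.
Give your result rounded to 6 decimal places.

Addition theorem: P_4(cos γ) = (4π/9) Σ_m Y*_{lm}(Ω₁) Y_{lm}(Ω₂), m = −4…4:
  m=-4: Y*=0.02683 + 0.00242j  Y=-0.05827 + 0.29534j  product -0.00228 + 0.00778j
  m=-3: Y*=0.13282 + 0.00898j  Y=0.38058 - 0.09580j  product 0.05141 - 0.00931j
  m=-2: Y*=0.35230 + 0.01587j  Y=-0.03970 - 0.04829j  product -0.01322 - 0.01764j
  m=-1: Y*=0.46346 + 0.01043j  Y=0.13626 - 0.28838j  product 0.06616 - 0.13223j
  m=+0: Y*=0.02770 + 0.00000j  Y=-0.12505 + 0.00000j  product -0.00346 + 0.00000j
  m=+1: Y*=-0.46346 + 0.01043j  Y=-0.13626 - 0.28838j  product 0.06616 + 0.13223j
  m=+2: Y*=0.35230 - 0.01587j  Y=-0.03970 + 0.04829j  product -0.01322 + 0.01764j
  m=+3: Y*=-0.13282 + 0.00898j  Y=-0.38058 - 0.09580j  product 0.05141 + 0.00931j
  m=+4: Y*=0.02683 - 0.00242j  Y=-0.05827 - 0.29534j  product -0.00228 - 0.00778j
Accumulated sum 0.20067 + 0.00000j; after 4π/(2l+1) scaling, 0.28019 + 0.00000j ⇒ P_4 = 0.280195

0.280195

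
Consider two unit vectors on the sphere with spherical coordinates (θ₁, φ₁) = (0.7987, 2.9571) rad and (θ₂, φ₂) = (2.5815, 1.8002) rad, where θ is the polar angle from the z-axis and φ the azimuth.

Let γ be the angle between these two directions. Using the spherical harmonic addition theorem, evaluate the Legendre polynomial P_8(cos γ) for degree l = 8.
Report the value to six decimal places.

-0.216991

Summing Y*_{l m}(θ₁,φ₁)·Y_{l m}(θ₂,φ₂) over m ∈ [−8, 8]; prefactor 4π/(2·8+1) = 0.739198:
  m=-8: Y*=+0.003389-0.035620i  Y=-0.000855-0.003157i  product -0.000115+0.000020i
  m=-7: Y*=-0.038427+0.133964i  Y=-0.020851+0.000731i  product +0.000703-0.002821i
  m=-6: Y*=+0.143496-0.286854i  Y=-0.015965+0.081098i  product +0.020972+0.016217i
  m=-5: Y*=-0.278090+0.367077i  Y=+0.206400+0.093109i  product -0.091576+0.049872i
  m=-4: Y*=+0.246811-0.224444i  Y=+0.259163-0.338670i  product -0.012048-0.141755i
  m=-3: Y*=+0.079306-0.049004i  Y=-0.312226-0.379683i  product -0.043367-0.014811i
  m=-2: Y*=-0.359200+0.138901i  Y=-0.154524+0.076329i  product +0.044903-0.048881i
  m=-1: Y*=+0.087260-0.016284i  Y=-0.078661-0.336859i  product -0.012349-0.028113i
  m=+0: Y*=+0.359361-0.000000i  Y=-0.299960+0.000000i  product -0.107794+0.000000i
  m=+1: Y*=-0.087260-0.016284i  Y=+0.078661-0.336859i  product -0.012349+0.028113i
  m=+2: Y*=-0.359200-0.138901i  Y=-0.154524-0.076329i  product +0.044903+0.048881i
  m=+3: Y*=-0.079306-0.049004i  Y=+0.312226-0.379683i  product -0.043367+0.014811i
  m=+4: Y*=+0.246811+0.224444i  Y=+0.259163+0.338670i  product -0.012048+0.141755i
  m=+5: Y*=+0.278090+0.367077i  Y=-0.206400+0.093109i  product -0.091576-0.049872i
  m=+6: Y*=+0.143496+0.286854i  Y=-0.015965-0.081098i  product +0.020972-0.016217i
  m=+7: Y*=+0.038427+0.133964i  Y=+0.020851+0.000731i  product +0.000703+0.002821i
  m=+8: Y*=+0.003389+0.035620i  Y=-0.000855+0.003157i  product -0.000115-0.000020i
Total Σ_m = -0.293550-0.000000i. Multiply by 0.739198: -0.216991-0.000000i. P_8(cos γ) = -0.216991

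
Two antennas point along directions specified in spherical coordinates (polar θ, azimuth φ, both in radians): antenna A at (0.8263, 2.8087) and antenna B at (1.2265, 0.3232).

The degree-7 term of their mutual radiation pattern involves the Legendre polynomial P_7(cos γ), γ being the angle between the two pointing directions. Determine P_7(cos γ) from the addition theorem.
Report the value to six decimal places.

Summing Y*_{l m}(θ₁,φ₁)·Y_{l m}(θ₂,φ₂) over m ∈ [−7, 7]; prefactor 4π/(2·7+1) = 0.837758:
  m=-7: (0.040060, 0.042195) × (-0.208838, -0.252209) = (0.002276, -0.018915)  (running Σ = (0.002276, -0.018915))
  m=-6: (-0.082988, -0.182607) × (-0.158215, -0.409853) = (-0.061712, 0.062904)  (running Σ = (-0.059436, 0.043989))
  m=-5: (0.036686, 0.390513) × (-0.005895, -0.130325) = (0.050677, -0.007083)  (running Σ = (-0.008759, 0.036906))
  m=-4: (0.102329, -0.419559) × (-0.081065, 0.284052) = (0.110881, 0.063078)  (running Σ = (0.102123, 0.099984))
  m=-3: (-0.067730, 0.105177) × (-0.139004, 0.202660) = (-0.011900, -0.028346)  (running Σ = (0.090222, 0.071638))
  m=-2: (-0.241683, 0.189822) × (0.161512, -0.121867) = (-0.015902, 0.060112)  (running Σ = (0.074321, 0.131749))
  m=-1: (0.259434, -0.089702) × (0.261677, -0.087647) = (0.060026, -0.046212)  (running Σ = (0.134346, 0.085538))
  m=0: (0.234183, -0.000000) × (-0.172238, 0.000000) = (-0.040335, 0.000000)  (running Σ = (0.094011, 0.085538))
  m=1: (-0.259434, -0.089702) × (-0.261677, -0.087647) = (0.060026, 0.046212)  (running Σ = (0.154037, 0.131749))
  m=2: (-0.241683, -0.189822) × (0.161512, 0.121867) = (-0.015902, -0.060112)  (running Σ = (0.138135, 0.071638))
  m=3: (0.067730, 0.105177) × (0.139004, 0.202660) = (-0.011900, 0.028346)  (running Σ = (0.126235, 0.099984))
  m=4: (0.102329, 0.419559) × (-0.081065, -0.284052) = (0.110881, -0.063078)  (running Σ = (0.237116, 0.036906))
  m=5: (-0.036686, 0.390513) × (0.005895, -0.130325) = (0.050677, 0.007083)  (running Σ = (0.287794, 0.043989))
  m=6: (-0.082988, 0.182607) × (-0.158215, 0.409853) = (-0.061712, -0.062904)  (running Σ = (0.226081, -0.018915))
  m=7: (-0.040060, 0.042195) × (0.208838, -0.252209) = (0.002276, 0.018915)  (running Σ = (0.228357, 0.000000))
Σ over m = (0.228357, 0.000000); ×(4π/15) → (0.191308, 0.000000). Real part: 0.191308

0.191308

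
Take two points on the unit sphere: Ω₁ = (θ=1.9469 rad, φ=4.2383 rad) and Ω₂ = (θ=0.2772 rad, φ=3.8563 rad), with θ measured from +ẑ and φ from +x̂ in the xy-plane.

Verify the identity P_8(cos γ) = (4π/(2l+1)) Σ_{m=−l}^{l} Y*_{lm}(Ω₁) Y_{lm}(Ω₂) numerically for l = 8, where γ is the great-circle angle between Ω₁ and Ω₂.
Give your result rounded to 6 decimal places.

Expand P_8 via completeness: Σ_{m} conj(Y_{8,m}) at Ω₁ times Y_{8,m} at Ω₂ —
  [-8]  conj(Y_{8,-8})(Ω₁) = -0.229618+0.174962i ; Y_{8,-8}(Ω₂) = +0.000014+0.000009i ; Δ = -0.000005+0.000000i
  [-7]  conj(Y_{8,-7})(Ω₁) = +0.080305+0.448874i ; Y_{8,-7}(Ω₂) = -0.000065-0.000218i ; Δ = +0.000093-0.000047i
  [-6]  conj(Y_{8,-6})(Ω₁) = +0.238532+0.073019i ; Y_{8,-6}(Ω₂) = -0.000838+0.001856i ; Δ = -0.000335+0.000381i
  [-5]  conj(Y_{8,-5})(Ω₁) = -0.141471+0.145562i ; Y_{8,-5}(Ω₂) = +0.011858-0.005466i ; Δ = -0.000882+0.002499i
  [-4]  conj(Y_{8,-4})(Ω₁) = +0.107259+0.317737i ; Y_{8,-4}(Ω₂) = -0.059355-0.017245i ; Δ = -0.000887-0.020709i
  [-3]  conj(Y_{8,-3})(Ω₁) = -0.051618-0.007724i ; Y_{8,-3}(Ω₂) = +0.115107+0.178275i ; Δ = -0.004565-0.010091i
  [-2]  conj(Y_{8,-2})(Ω₁) = -0.195341+0.272113i ; Y_{8,-2}(Ω₂) = +0.069314-0.486987i ; Δ = +0.118976+0.113990i
  [-1]  conj(Y_{8,-1})(Ω₁) = +0.005735+0.011176i ; Y_{8,-1}(Ω₂) = -0.468642+0.406663i ; Δ = -0.007233-0.002906i
  [+0]  conj(Y_{8,0})(Ω₁) = -0.329114-0.000000i ; Y_{8,0}(Ω₂) = +0.028997+0.000000i ; Δ = -0.009543-0.000000i
  [+1]  conj(Y_{8,1})(Ω₁) = -0.005735+0.011176i ; Y_{8,1}(Ω₂) = +0.468642+0.406663i ; Δ = -0.007233+0.002906i
  [+2]  conj(Y_{8,2})(Ω₁) = -0.195341-0.272113i ; Y_{8,2}(Ω₂) = +0.069314+0.486987i ; Δ = +0.118976-0.113990i
  [+3]  conj(Y_{8,3})(Ω₁) = +0.051618-0.007724i ; Y_{8,3}(Ω₂) = -0.115107+0.178275i ; Δ = -0.004565+0.010091i
  [+4]  conj(Y_{8,4})(Ω₁) = +0.107259-0.317737i ; Y_{8,4}(Ω₂) = -0.059355+0.017245i ; Δ = -0.000887+0.020709i
  [+5]  conj(Y_{8,5})(Ω₁) = +0.141471+0.145562i ; Y_{8,5}(Ω₂) = -0.011858-0.005466i ; Δ = -0.000882-0.002499i
  [+6]  conj(Y_{8,6})(Ω₁) = +0.238532-0.073019i ; Y_{8,6}(Ω₂) = -0.000838-0.001856i ; Δ = -0.000335-0.000381i
  [+7]  conj(Y_{8,7})(Ω₁) = -0.080305+0.448874i ; Y_{8,7}(Ω₂) = +0.000065-0.000218i ; Δ = +0.000093+0.000047i
  [+8]  conj(Y_{8,8})(Ω₁) = -0.229618-0.174962i ; Y_{8,8}(Ω₂) = +0.000014-0.000009i ; Δ = -0.000005-0.000000i
Total Σ_m = +0.200781+0.000000i. Multiply by 0.739198: +0.148417+0.000000i. P_8(cos γ) = 0.148417

0.148417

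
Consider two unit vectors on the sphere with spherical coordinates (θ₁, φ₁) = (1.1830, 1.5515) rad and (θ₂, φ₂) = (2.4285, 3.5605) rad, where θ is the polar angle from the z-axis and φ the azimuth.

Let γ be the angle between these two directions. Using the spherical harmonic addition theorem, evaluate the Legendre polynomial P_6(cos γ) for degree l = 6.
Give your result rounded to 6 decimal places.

Expand P_6 via completeness: Σ_{m} conj(Y_{6,m}) at Ω₁ times Y_{6,m} at Ω₂ —
  m=-6: -0.302032+0.035126i × -0.030634-0.022249i = +0.010034+0.005644i  (running Σ = +0.010034+0.005644i)
  m=-5: +0.041448+0.428261i × -0.075837-0.131311i = +0.053092-0.037921i  (running Σ = +0.063126-0.032277i)
  m=-4: +0.149693-0.011577i × -0.036187-0.343920i = -0.009399-0.051063i  (running Σ = +0.053727-0.083340i)
  m=-3: +0.016135+0.278410i × +0.140298-0.431917i = +0.122513+0.032091i  (running Σ = +0.176241-0.051249i)
  m=-2: +0.250787-0.009683i × +0.140085-0.155598i = +0.033625-0.040379i  (running Σ = +0.209866-0.091627i)
  m=-1: +0.003854+0.199691i × -0.253717+0.112971i = -0.023537-0.050229i  (running Σ = +0.186329-0.141857i)
  m=0: +0.270103-0.000000i × -0.303417+0.000000i = -0.081954+0.000000i  (running Σ = +0.104375-0.141857i)
  m=1: -0.003854+0.199691i × +0.253717+0.112971i = -0.023537+0.050229i  (running Σ = +0.080838-0.091627i)
  m=2: +0.250787+0.009683i × +0.140085+0.155598i = +0.033625+0.040379i  (running Σ = +0.114463-0.051249i)
  m=3: -0.016135+0.278410i × -0.140298-0.431917i = +0.122513-0.032091i  (running Σ = +0.236976-0.083340i)
  m=4: +0.149693+0.011577i × -0.036187+0.343920i = -0.009399+0.051063i  (running Σ = +0.227578-0.032277i)
  m=5: -0.041448+0.428261i × +0.075837-0.131311i = +0.053092+0.037921i  (running Σ = +0.280670+0.005644i)
  m=6: -0.302032-0.035126i × -0.030634+0.022249i = +0.010034-0.005644i  (running Σ = +0.290704-0.000000i)
Accumulated sum +0.290704-0.000000i; after 4π/(2l+1) scaling, +0.281007-0.000000i ⇒ P_6 = 0.281007

0.281007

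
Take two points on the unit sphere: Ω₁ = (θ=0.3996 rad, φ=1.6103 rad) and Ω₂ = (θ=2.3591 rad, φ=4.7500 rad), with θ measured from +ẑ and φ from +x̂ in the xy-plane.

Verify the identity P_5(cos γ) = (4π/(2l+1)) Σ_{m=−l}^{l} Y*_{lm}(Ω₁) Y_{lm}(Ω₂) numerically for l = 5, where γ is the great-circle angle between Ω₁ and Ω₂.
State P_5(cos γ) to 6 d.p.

-0.163586

Term-by-term m-sum for l=5 (normalisation 4π/11 = 1.142397):
  m=-5: -0.000812+0.004056i × +0.015117+0.079435i = -0.000334-0.000003i  (running Σ = -0.000334-0.000003i)
  m=-4: +0.030590+0.004874i × -0.254290+0.038548i = -0.007967-0.000060i  (running Σ = -0.008301-0.000063i)
  m=-3: +0.015988-0.134272i × -0.048137-0.424809i = -0.057810-0.000328i  (running Σ = -0.066111-0.000392i)
  m=-2: -0.364178-0.028833i × +0.303067-0.022840i = -0.111029-0.000420i  (running Σ = -0.177140-0.000812i)
  m=-1: -0.020880+0.528293i × -0.006194-0.164612i = +0.087092+0.000165i  (running Σ = -0.090047-0.000647i)
  m=0: +0.104199-0.000000i × +0.354122+0.000000i = +0.036899+0.000000i  (running Σ = -0.053148-0.000647i)
  m=1: +0.020880+0.528293i × +0.006194-0.164612i = +0.087092-0.000165i  (running Σ = +0.033944-0.000812i)
  m=2: -0.364178+0.028833i × +0.303067+0.022840i = -0.111029+0.000420i  (running Σ = -0.077085-0.000392i)
  m=3: -0.015988-0.134272i × +0.048137-0.424809i = -0.057810+0.000328i  (running Σ = -0.134895-0.000063i)
  m=4: +0.030590-0.004874i × -0.254290-0.038548i = -0.007967+0.000060i  (running Σ = -0.142861-0.000003i)
  m=5: +0.000812+0.004056i × -0.015117+0.079435i = -0.000334+0.000003i  (running Σ = -0.143196+0.000000i)
Accumulated sum -0.143196+0.000000i; after 4π/(2l+1) scaling, -0.163586+0.000000i ⇒ P_5 = -0.163586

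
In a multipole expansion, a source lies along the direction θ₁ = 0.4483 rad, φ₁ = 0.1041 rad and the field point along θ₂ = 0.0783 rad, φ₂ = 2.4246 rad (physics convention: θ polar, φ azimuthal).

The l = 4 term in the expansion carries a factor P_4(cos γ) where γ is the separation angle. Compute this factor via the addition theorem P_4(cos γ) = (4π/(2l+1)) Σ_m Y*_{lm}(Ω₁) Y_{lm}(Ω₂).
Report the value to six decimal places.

0.070113

Term-by-term m-sum for l=4 (normalisation 4π/9 = 1.396263):
  m=-4: Y*=(0.014284, 0.006317)  Y=(-0.000016, 0.000004)  product (-0.000000, -0.000000)
  m=-3: Y*=(0.087406, 0.028220)  Y=(0.000327, -0.000499)  product (0.000043, -0.000034)
  m=-2: Y*=(0.288068, 0.060858)  Y=(0.001663, 0.012079)  product (-0.000256, 0.003581)
  m=-1: Y*=(0.493465, 0.051556)  Y=(-0.110042, -0.095930)  product (-0.049356, -0.053012)
  m=+0: Y*=(0.182021, -0.000000)  Y=(0.820534, 0.000000)  product (0.149354, 0.000000)
  m=+1: Y*=(-0.493465, 0.051556)  Y=(0.110042, -0.095930)  product (-0.049356, 0.053012)
  m=+2: Y*=(0.288068, -0.060858)  Y=(0.001663, -0.012079)  product (-0.000256, -0.003581)
  m=+3: Y*=(-0.087406, 0.028220)  Y=(-0.000327, -0.000499)  product (0.000043, 0.000034)
  m=+4: Y*=(0.014284, -0.006317)  Y=(-0.000016, -0.000004)  product (-0.000000, 0.000000)
Total Σ_m = (0.050215, -0.000000). Multiply by 1.396263: (0.070113, -0.000000). P_4(cos γ) = 0.070113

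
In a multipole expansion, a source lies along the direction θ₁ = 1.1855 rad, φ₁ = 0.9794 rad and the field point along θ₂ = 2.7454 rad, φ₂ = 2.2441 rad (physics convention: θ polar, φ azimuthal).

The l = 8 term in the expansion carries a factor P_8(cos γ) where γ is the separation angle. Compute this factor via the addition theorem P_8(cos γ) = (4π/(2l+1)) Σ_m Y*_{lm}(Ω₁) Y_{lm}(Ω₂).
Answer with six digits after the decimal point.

-0.129058

Term-by-term m-sum for l=8 (normalisation 4π/17 = 0.739198):
  term(m=-8) = -0.00005 + 0.00005j   from Y*(Ω₁)=0.00526 + 0.28026j, Y(Ω₂)=0.00016 + 0.00020j
  term(m=-7) = 0.00093 + 0.00060j   from Y*(Ω₁)=0.38220 + 0.24639j, Y(Ω₂)=0.00242 - 0.00000j
  term(m=-6) = 0.00102 - 0.00376j   from Y*(Ω₁)=0.24493 - 0.10552j, Y(Ω₂)=0.00911 - 0.01144j
  term(m=-5) = 0.01153 - 0.00047j   from Y*(Ω₁)=-0.03378 + 0.18092j, Y(Ω₂)=-0.01399 - 0.06113j
  term(m=-4) = -0.02269 - 0.06286j   from Y*(Ω₁)=0.24494 + 0.24038j, Y(Ω₂)=-0.17548 - 0.08441j
  term(m=-3) = 0.00926 - 0.00707j   from Y*(Ω₁)=-0.02702 + 0.00557j, Y(Ω₂)=-0.38051 + 0.18339j
  term(m=-2) = -0.15378 - 0.10798j   from Y*(Ω₁)=-0.12693 + 0.31054j, Y(Ω₂)=-0.12452 + 0.54608j
  term(m=-1) = -0.00265 + 0.00839j   from Y*(Ω₁)=0.02133 + 0.03176j, Y(Ω₂)=0.14341 + 0.17979j
  term(m=+0) = 0.13827 + 0.00000j   from Y*(Ω₁)=-0.32713 + 0.00000j, Y(Ω₂)=-0.42267 + 0.00000j
  term(m=+1) = -0.00265 - 0.00839j   from Y*(Ω₁)=-0.02133 + 0.03176j, Y(Ω₂)=-0.14341 + 0.17979j
  term(m=+2) = -0.15378 + 0.10798j   from Y*(Ω₁)=-0.12693 - 0.31054j, Y(Ω₂)=-0.12452 - 0.54608j
  term(m=+3) = 0.00926 + 0.00707j   from Y*(Ω₁)=0.02702 + 0.00557j, Y(Ω₂)=0.38051 + 0.18339j
  term(m=+4) = -0.02269 + 0.06286j   from Y*(Ω₁)=0.24494 - 0.24038j, Y(Ω₂)=-0.17548 + 0.08441j
  term(m=+5) = 0.01153 + 0.00047j   from Y*(Ω₁)=0.03378 + 0.18092j, Y(Ω₂)=0.01399 - 0.06113j
  term(m=+6) = 0.00102 + 0.00376j   from Y*(Ω₁)=0.24493 + 0.10552j, Y(Ω₂)=0.00911 + 0.01144j
  term(m=+7) = 0.00093 - 0.00060j   from Y*(Ω₁)=-0.38220 + 0.24639j, Y(Ω₂)=-0.00242 - 0.00000j
  term(m=+8) = -0.00005 - 0.00005j   from Y*(Ω₁)=0.00526 - 0.28026j, Y(Ω₂)=0.00016 - 0.00020j
Accumulated sum -0.17459 + 0.00000j; after 4π/(2l+1) scaling, -0.12906 + 0.00000j ⇒ P_8 = -0.129058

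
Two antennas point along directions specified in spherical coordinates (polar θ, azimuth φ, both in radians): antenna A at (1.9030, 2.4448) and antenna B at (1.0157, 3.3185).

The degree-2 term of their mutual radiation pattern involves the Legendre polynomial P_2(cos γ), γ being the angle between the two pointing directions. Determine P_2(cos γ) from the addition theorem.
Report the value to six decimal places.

Addition theorem: P_2(cos γ) = (4π/5) Σ_m Y*_{lm}(Ω₁) Y_{lm}(Ω₂), m = −2…2:
  [-2]  conj(Y_{2,-2})(Ω₁) = +0.060852-0.339785i ; Y_{2,-2}(Ω₂) = +0.261704-0.096662i ; Δ = -0.016919-0.094805i
  [-1]  conj(Y_{2,-1})(Ω₁) = +0.182657-0.152851i ; Y_{2,-1}(Ω₂) = -0.340618+0.060894i ; Δ = -0.052908+0.063186i
  [+0]  conj(Y_{2,0})(Ω₁) = -0.214758-0.000000i ; Y_{2,0}(Ω₂) = -0.052586+0.000000i ; Δ = +0.011293+0.000000i
  [+1]  conj(Y_{2,1})(Ω₁) = -0.182657-0.152851i ; Y_{2,1}(Ω₂) = +0.340618+0.060894i ; Δ = -0.052908-0.063186i
  [+2]  conj(Y_{2,2})(Ω₁) = +0.060852+0.339785i ; Y_{2,2}(Ω₂) = +0.261704+0.096662i ; Δ = -0.016919+0.094805i
Accumulated sum -0.128362+0.000000i; after 4π/(2l+1) scaling, -0.322608+0.000000i ⇒ P_2 = -0.322608

-0.322608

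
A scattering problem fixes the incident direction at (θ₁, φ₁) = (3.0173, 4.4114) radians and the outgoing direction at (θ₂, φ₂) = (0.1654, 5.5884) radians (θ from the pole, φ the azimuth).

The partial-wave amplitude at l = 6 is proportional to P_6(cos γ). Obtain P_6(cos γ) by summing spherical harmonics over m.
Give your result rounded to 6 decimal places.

Expand P_6 via completeness: Σ_{m} conj(Y_{6,m}) at Ω₁ times Y_{6,m} at Ω₂ —
  m=-6: Y*=0.00000 + 0.00000j  Y=-0.00000 - 0.00001j  product 0.00000 - 0.00000j
  m=-5: Y*=0.00005 + 0.00000j  Y=-0.00019 - 0.00007j  product -0.00000 - 0.00000j
  m=-4: Y*=0.00030 - 0.00077j  Y=-0.00238 + 0.00090j  product -0.00000 + 0.00000j
  m=-3: Y*=-0.00757 - 0.00597j  Y=-0.01085 + 0.01924j  product 0.00020 - 0.00008j
  m=-2: Y*=-0.06300 + 0.04328j  Y=0.02343 + 0.12786j  product -0.00701 - 0.00704j
  m=-1: Y*=0.11200 + 0.36081j  Y=0.36225 + 0.30191j  product -0.06836 + 0.16452j
  m=+0: Y*=0.85859 + 0.00000j  Y=0.74496 + 0.00000j  product 0.63962 + 0.00000j
  m=+1: Y*=-0.11200 + 0.36081j  Y=-0.36225 + 0.30191j  product -0.06836 - 0.16452j
  m=+2: Y*=-0.06300 - 0.04328j  Y=0.02343 - 0.12786j  product -0.00701 + 0.00704j
  m=+3: Y*=0.00757 - 0.00597j  Y=0.01085 + 0.01924j  product 0.00020 + 0.00008j
  m=+4: Y*=0.00030 + 0.00077j  Y=-0.00238 - 0.00090j  product -0.00000 - 0.00000j
  m=+5: Y*=-0.00005 + 0.00000j  Y=0.00019 - 0.00007j  product -0.00000 + 0.00000j
  m=+6: Y*=0.00000 - 0.00000j  Y=-0.00000 + 0.00001j  product 0.00000 + 0.00000j
Accumulated sum 0.48928 + 0.00000j; after 4π/(2l+1) scaling, 0.47296 + 0.00000j ⇒ P_6 = 0.472957

0.472957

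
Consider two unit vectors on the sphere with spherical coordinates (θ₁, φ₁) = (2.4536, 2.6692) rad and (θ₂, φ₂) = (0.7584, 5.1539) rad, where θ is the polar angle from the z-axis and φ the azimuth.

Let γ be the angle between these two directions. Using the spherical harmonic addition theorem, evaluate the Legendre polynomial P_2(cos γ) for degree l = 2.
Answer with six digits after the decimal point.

Expand P_2 via completeness: Σ_{m} conj(Y_{2,m}) at Ω₁ times Y_{2,m} at Ω₂ —
  m=-2: Y*=(0.091256, -0.126215)  Y=(-0.115990, 0.141176)  product (0.007234, 0.027523)
  m=-1: Y*=(0.337464, -0.172437)  Y=(0.164817, 0.348724)  product (0.115753, 0.089261)
  m=+0: Y*=(0.249277, -0.000000)  Y=(0.183228, 0.000000)  product (0.045675, 0.000000)
  m=+1: Y*=(-0.337464, -0.172437)  Y=(-0.164817, 0.348724)  product (0.115753, -0.089261)
  m=+2: Y*=(0.091256, 0.126215)  Y=(-0.115990, -0.141176)  product (0.007234, -0.027523)
Accumulated sum (0.291647, 0.000000); after 4π/(2l+1) scaling, (0.732989, 0.000000) ⇒ P_2 = 0.732989

0.732989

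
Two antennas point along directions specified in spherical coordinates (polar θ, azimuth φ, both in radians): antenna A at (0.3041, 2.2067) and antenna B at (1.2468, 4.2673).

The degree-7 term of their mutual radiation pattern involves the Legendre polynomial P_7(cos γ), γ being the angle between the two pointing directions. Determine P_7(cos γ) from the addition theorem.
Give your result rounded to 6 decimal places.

Addition theorem: P_7(cos γ) = (4π/15) Σ_m Y*_{lm}(Ω₁) Y_{lm}(Ω₂), m = −7…7:
  [-7]  conj(Y_{7,-7})(Ω₁) = -0.000104+0.000028i ; Y_{7,-7}(Ω₂) = +0.008933+0.343892i ; Δ = -0.000011-0.000036i
  [-6]  conj(Y_{7,-6})(Ω₁) = +0.001005+0.000803i ; Y_{7,-6}(Ω₂) = +0.385189-0.196176i ; Δ = +0.000545+0.000112i
  [-5]  conj(Y_{7,-5})(Ω₁) = +0.000363-0.009563i ; Y_{7,-5}(Ω₂) = -0.070764-0.054316i ; Δ = -0.000545+0.000657i
  [-4]  conj(Y_{7,-4})(Ω₁) = -0.041099+0.027995i ; Y_{7,-4}(Ω₂) = +0.066034-0.310482i ; Δ = +0.005978+0.014609i
  [-3]  conj(Y_{7,-3})(Ω₁) = +0.172187+0.060312i ; Y_{7,-3}(Ω₂) = -0.203479+0.048832i ; Δ = -0.037982-0.003864i
  [-2]  conj(Y_{7,-2})(Ω₁) = -0.131558-0.426819i ; Y_{7,-2}(Ω₂) = -0.149857-0.185081i ; Δ = -0.059281+0.088311i
  [-1]  conj(Y_{7,-1})(Ω₁) = -0.355814+0.482005i ; Y_{7,-1}(Ω₂) = -0.105435+0.221031i ; Δ = -0.069023-0.129466i
  [+0]  conj(Y_{7,0})(Ω₁) = +0.071615-0.000000i ; Y_{7,0}(Ω₂) = -0.211872+0.000000i ; Δ = -0.015173+0.000000i
  [+1]  conj(Y_{7,1})(Ω₁) = +0.355814+0.482005i ; Y_{7,1}(Ω₂) = +0.105435+0.221031i ; Δ = -0.069023+0.129466i
  [+2]  conj(Y_{7,2})(Ω₁) = -0.131558+0.426819i ; Y_{7,2}(Ω₂) = -0.149857+0.185081i ; Δ = -0.059281-0.088311i
  [+3]  conj(Y_{7,3})(Ω₁) = -0.172187+0.060312i ; Y_{7,3}(Ω₂) = +0.203479+0.048832i ; Δ = -0.037982+0.003864i
  [+4]  conj(Y_{7,4})(Ω₁) = -0.041099-0.027995i ; Y_{7,4}(Ω₂) = +0.066034+0.310482i ; Δ = +0.005978-0.014609i
  [+5]  conj(Y_{7,5})(Ω₁) = -0.000363-0.009563i ; Y_{7,5}(Ω₂) = +0.070764-0.054316i ; Δ = -0.000545-0.000657i
  [+6]  conj(Y_{7,6})(Ω₁) = +0.001005-0.000803i ; Y_{7,6}(Ω₂) = +0.385189+0.196176i ; Δ = +0.000545-0.000112i
  [+7]  conj(Y_{7,7})(Ω₁) = +0.000104+0.000028i ; Y_{7,7}(Ω₂) = -0.008933+0.343892i ; Δ = -0.000011+0.000036i
Σ over m = -0.335810+0.000000i; ×(4π/15) → -0.281328+0.000000i. Real part: -0.281328

-0.281328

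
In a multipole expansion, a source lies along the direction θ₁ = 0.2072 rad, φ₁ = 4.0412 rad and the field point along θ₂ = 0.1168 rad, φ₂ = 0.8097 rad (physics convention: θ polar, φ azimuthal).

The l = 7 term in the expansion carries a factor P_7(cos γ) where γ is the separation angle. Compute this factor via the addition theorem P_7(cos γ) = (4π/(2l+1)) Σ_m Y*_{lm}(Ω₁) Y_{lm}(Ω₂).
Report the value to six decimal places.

Term-by-term m-sum for l=7 (normalisation 4π/15 = 0.837758):
  [-7]  conj(Y_{7,-7})(Ω₁) = -0.000008-0.000000i ; Y_{7,-7}(Ω₂) = +0.000000+0.000000i ; Δ = -0.000000-0.000000i
  [-6]  conj(Y_{7,-6})(Ω₁) = +0.000088-0.000107i ; Y_{7,-6}(Ω₂) = +0.000001+0.000005i ; Δ = +0.000000+0.000000i
  [-5]  conj(Y_{7,-5})(Ω₁) = +0.000329+0.001513i ; Y_{7,-5}(Ω₂) = -0.000057+0.000073i ; Δ = -0.000000-0.000000i
  [-4]  conj(Y_{7,-4})(Ω₁) = -0.010909-0.005362i ; Y_{7,-4}(Ω₂) = -0.001314+0.000128i ; Δ = +0.000015+0.000006i
  [-3]  conj(Y_{7,-3})(Ω₁) = +0.061745-0.029278i ; Y_{7,-3}(Ω₂) = -0.010207-0.008818i ; Δ = -0.000888-0.000246i
  [-2]  conj(Y_{7,-2})(Ω₁) = -0.059876+0.257560i ; Y_{7,-2}(Ω₂) = -0.004679-0.096192i ; Δ = +0.025055+0.004554i
  [-1]  conj(Y_{7,-1})(Ω₁) = -0.384935-0.484688i ; Y_{7,-1}(Ω₂) = +0.299197-0.314104i ; Δ = -0.267413-0.024107i
  [+0]  conj(Y_{7,0})(Ω₁) = +0.527242-0.000000i ; Y_{7,0}(Ω₂) = +0.893524+0.000000i ; Δ = +0.471104+0.000000i
  [+1]  conj(Y_{7,1})(Ω₁) = +0.384935-0.484688i ; Y_{7,1}(Ω₂) = -0.299197-0.314104i ; Δ = -0.267413+0.024107i
  [+2]  conj(Y_{7,2})(Ω₁) = -0.059876-0.257560i ; Y_{7,2}(Ω₂) = -0.004679+0.096192i ; Δ = +0.025055-0.004554i
  [+3]  conj(Y_{7,3})(Ω₁) = -0.061745-0.029278i ; Y_{7,3}(Ω₂) = +0.010207-0.008818i ; Δ = -0.000888+0.000246i
  [+4]  conj(Y_{7,4})(Ω₁) = -0.010909+0.005362i ; Y_{7,4}(Ω₂) = -0.001314-0.000128i ; Δ = +0.000015-0.000006i
  [+5]  conj(Y_{7,5})(Ω₁) = -0.000329+0.001513i ; Y_{7,5}(Ω₂) = +0.000057+0.000073i ; Δ = -0.000000+0.000000i
  [+6]  conj(Y_{7,6})(Ω₁) = +0.000088+0.000107i ; Y_{7,6}(Ω₂) = +0.000001-0.000005i ; Δ = +0.000000-0.000000i
  [+7]  conj(Y_{7,7})(Ω₁) = +0.000008-0.000000i ; Y_{7,7}(Ω₂) = -0.000000+0.000000i ; Δ = -0.000000+0.000000i
Total Σ_m = -0.015360+0.000000i. Multiply by 0.837758: -0.012868+0.000000i. P_7(cos γ) = -0.012868

-0.012868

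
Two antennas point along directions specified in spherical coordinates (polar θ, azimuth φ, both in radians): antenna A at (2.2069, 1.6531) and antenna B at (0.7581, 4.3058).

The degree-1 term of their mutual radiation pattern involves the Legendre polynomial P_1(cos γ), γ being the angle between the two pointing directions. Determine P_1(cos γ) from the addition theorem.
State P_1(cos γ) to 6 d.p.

-0.919658

Expand P_1 via completeness: Σ_{m} conj(Y_{1,m}) at Ω₁ times Y_{1,m} at Ω₂ —
  m=-1: -0.022848+0.276980i × -0.093943+0.218177i = -0.058284-0.031005i  (running Σ = -0.058284-0.031005i)
  m=0: -0.290262-0.000000i × +0.354796+0.000000i = -0.102984-0.000000i  (running Σ = -0.161268-0.031005i)
  m=1: +0.022848+0.276980i × +0.093943+0.218177i = -0.058284+0.031005i  (running Σ = -0.219552+0.000000i)
Total Σ_m = -0.219552+0.000000i. Multiply by 4.188790: -0.919658+0.000000i. P_1(cos γ) = -0.919658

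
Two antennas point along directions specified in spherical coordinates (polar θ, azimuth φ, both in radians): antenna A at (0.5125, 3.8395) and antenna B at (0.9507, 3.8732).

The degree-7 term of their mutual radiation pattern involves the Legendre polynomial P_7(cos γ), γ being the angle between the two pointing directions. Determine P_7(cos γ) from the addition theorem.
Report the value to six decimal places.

-0.348309

Summing Y*_{l m}(θ₁,φ₁)·Y_{l m}(θ₂,φ₂) over m ∈ [−7, 7]; prefactor 4π/(2·7+1) = 0.837758:
  m=-7: Y*=(-0.000587, 0.003358)  Y=(-0.047003, -0.108481)  product (0.000392, -0.000094)
  m=-6: Y*=(-0.011361, -0.019616)  Y=(-0.100185, 0.299561)  product (0.007014, -0.001438)
  m=-5: Y*=(0.086783, 0.031476)  Y=(0.386136, -0.219267)  product (0.040412, -0.006875)
  m=-4: Y*=(-0.238783, 0.087153)  Y=(-0.254026, -0.055516)  product (0.065495, -0.008883)
  m=-3: Y*=(0.230412, -0.399707)  Y=(-0.103850, -0.144235)  product (-0.081580, 0.008276)
  m=-2: Y*=(0.079617, 0.450347)  Y=(-0.037754, 0.349576)  product (-0.160436, 0.010830)
  m=-1: Y*=(0.001151, 0.000965)  Y=(-0.025566, 0.022954)  product (-0.000052, 0.000002)
  m=+0: Y*=(-0.449803, -0.000000)  Y=(0.351830, 0.000000)  product (-0.158254, -0.000000)
  m=+1: Y*=(-0.001151, 0.000965)  Y=(0.025566, 0.022954)  product (-0.000052, -0.000002)
  m=+2: Y*=(0.079617, -0.450347)  Y=(-0.037754, -0.349576)  product (-0.160436, -0.010830)
  m=+3: Y*=(-0.230412, -0.399707)  Y=(0.103850, -0.144235)  product (-0.081580, -0.008276)
  m=+4: Y*=(-0.238783, -0.087153)  Y=(-0.254026, 0.055516)  product (0.065495, 0.008883)
  m=+5: Y*=(-0.086783, 0.031476)  Y=(-0.386136, -0.219267)  product (0.040412, 0.006875)
  m=+6: Y*=(-0.011361, 0.019616)  Y=(-0.100185, -0.299561)  product (0.007014, 0.001438)
  m=+7: Y*=(0.000587, 0.003358)  Y=(0.047003, -0.108481)  product (0.000392, 0.000094)
Σ over m = (-0.415763, -0.000000); ×(4π/15) → (-0.348309, -0.000000). Real part: -0.348309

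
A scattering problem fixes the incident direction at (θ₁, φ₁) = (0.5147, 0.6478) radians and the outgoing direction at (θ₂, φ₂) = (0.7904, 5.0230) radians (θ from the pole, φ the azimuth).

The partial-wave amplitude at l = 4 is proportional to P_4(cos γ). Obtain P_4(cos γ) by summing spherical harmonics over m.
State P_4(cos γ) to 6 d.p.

Expand P_4 via completeness: Σ_{m} conj(Y_{4,m}) at Ω₁ times Y_{4,m} at Ω₂ —
  m=-4: (-0.022150, 0.013592) × (0.036395, -0.106828) = (0.000646, 0.002861)  (running Σ = (0.000646, 0.002861))
  m=-3: (-0.047315, 0.121054) × (-0.253684, -0.188470) = (0.034818, -0.021792)  (running Σ = (0.035464, -0.018931))
  m=-2: (0.094804, 0.335754) × (-0.338621, 0.242370) = (-0.113479, -0.090716)  (running Σ = (-0.078015, -0.109647))
  m=-1: (0.372383, 0.281797) × (0.033616, 0.104721) = (-0.016992, 0.048469)  (running Σ = (-0.095007, -0.061177))
  m=0: (0.038300, -0.000000) × (-0.346356, 0.000000) = (-0.013265, 0.000000)  (running Σ = (-0.108273, -0.061177))
  m=1: (-0.372383, 0.281797) × (-0.033616, 0.104721) = (-0.016992, -0.048469)  (running Σ = (-0.125265, -0.109647))
  m=2: (0.094804, -0.335754) × (-0.338621, -0.242370) = (-0.113479, 0.090716)  (running Σ = (-0.238744, -0.018931))
  m=3: (0.047315, 0.121054) × (0.253684, -0.188470) = (0.034818, 0.021792)  (running Σ = (-0.203926, 0.002861))
  m=4: (-0.022150, -0.013592) × (0.036395, 0.106828) = (0.000646, -0.002861)  (running Σ = (-0.203280, -0.000000))
Accumulated sum (-0.203280, -0.000000); after 4π/(2l+1) scaling, (-0.283833, -0.000000) ⇒ P_4 = -0.283833

-0.283833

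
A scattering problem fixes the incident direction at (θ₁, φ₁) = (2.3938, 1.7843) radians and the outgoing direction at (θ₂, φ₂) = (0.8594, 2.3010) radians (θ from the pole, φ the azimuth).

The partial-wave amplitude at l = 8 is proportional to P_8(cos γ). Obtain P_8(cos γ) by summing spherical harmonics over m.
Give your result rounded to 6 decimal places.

Term-by-term m-sum for l=8 (normalisation 4π/17 = 0.739198):
  m=-8: (-0.003224, 0.023348) × (0.050491, 0.023866) = (-0.000720, 0.001102)  (running Σ = (-0.000720, 0.001102))
  m=-7: (-0.101354, 0.007745) × (-0.177426, 0.074813) = (0.017403, -0.008957)  (running Σ = (0.016683, -0.007855))
  m=-6: (-0.075127, -0.251962) × (0.124677, -0.362614) = (-0.100731, -0.004172)  (running Σ = (-0.084048, -0.012027))
  m=-5: (0.384562, -0.211727) × (0.219094, 0.392217) = (0.167298, 0.104444)  (running Σ = (0.083250, 0.092417))
  m=-4: (0.275977, 0.316709) × (-0.187731, -0.042134) = (-0.038465, -0.071084)  (running Σ = (0.044785, 0.021333))
  m=-3: (-0.035318, 0.047385) × (-0.201022, 0.143455) = (0.000302, -0.014592)  (running Σ = (0.045087, 0.006741))
  m=-2: (0.321733, 0.146390) × (0.037529, -0.338588) = (0.061640, -0.103441)  (running Σ = (0.106727, -0.096701))
  m=-1: (-0.050766, 0.234151) × (-0.066312, -0.074068) = (0.020709, -0.011767)  (running Σ = (0.127437, -0.108467))
  m=0: (0.287640, -0.000000) × (0.356095, 0.000000) = (0.102427, 0.000000)  (running Σ = (0.229864, -0.108467))
  m=1: (0.050766, 0.234151) × (0.066312, -0.074068) = (0.020709, 0.011767)  (running Σ = (0.250573, -0.096701))
  m=2: (0.321733, -0.146390) × (0.037529, 0.338588) = (0.061640, 0.103441)  (running Σ = (0.312213, 0.006741))
  m=3: (0.035318, 0.047385) × (0.201022, 0.143455) = (0.000302, 0.014592)  (running Σ = (0.312515, 0.021333))
  m=4: (0.275977, -0.316709) × (-0.187731, 0.042134) = (-0.038465, 0.071084)  (running Σ = (0.274050, 0.092417))
  m=5: (-0.384562, -0.211727) × (-0.219094, 0.392217) = (0.167298, -0.104444)  (running Σ = (0.441348, -0.012027))
  m=6: (-0.075127, 0.251962) × (0.124677, 0.362614) = (-0.100731, 0.004172)  (running Σ = (0.340617, -0.007855))
  m=7: (0.101354, 0.007745) × (0.177426, 0.074813) = (0.017403, 0.008957)  (running Σ = (0.358020, 0.001102))
  m=8: (-0.003224, -0.023348) × (0.050491, -0.023866) = (-0.000720, -0.001102)  (running Σ = (0.357300, 0.000000))
Σ over m = (0.357300, 0.000000); ×(4π/17) → (0.264116, 0.000000). Real part: 0.264116

0.264116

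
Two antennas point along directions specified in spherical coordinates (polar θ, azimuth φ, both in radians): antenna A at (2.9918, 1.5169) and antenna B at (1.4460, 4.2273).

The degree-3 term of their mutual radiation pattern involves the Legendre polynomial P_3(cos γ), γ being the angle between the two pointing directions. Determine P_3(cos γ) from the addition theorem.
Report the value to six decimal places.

0.343664

Addition theorem: P_3(cos γ) = (4π/7) Σ_m Y*_{lm}(Ω₁) Y_{lm}(Ω₂), m = −3…3:
  m=-3: -0.000223-0.001369i × +0.404848-0.046981i = -0.000155-0.000544i  (running Σ = -0.000155-0.000544i)
  m=-2: +0.022375-0.002421i × -0.070779-0.103320i = -0.001834-0.002140i  (running Σ = -0.001988-0.002684i)
  m=-1: +0.010103+0.187274i × +0.137940-0.261697i = +0.050403+0.023189i  (running Σ = +0.048414+0.020505i)
  m=0: -0.696906-0.000000i × -0.135752+0.000000i = +0.094607+0.000000i  (running Σ = +0.143021+0.020505i)
  m=1: -0.010103+0.187274i × -0.137940-0.261697i = +0.050403-0.023189i  (running Σ = +0.193424-0.002684i)
  m=2: +0.022375+0.002421i × -0.070779+0.103320i = -0.001834+0.002140i  (running Σ = +0.191590-0.000544i)
  m=3: +0.000223-0.001369i × -0.404848-0.046981i = -0.000155+0.000544i  (running Σ = +0.191435+0.000000i)
Accumulated sum +0.191435+0.000000i; after 4π/(2l+1) scaling, +0.343664+0.000000i ⇒ P_3 = 0.343664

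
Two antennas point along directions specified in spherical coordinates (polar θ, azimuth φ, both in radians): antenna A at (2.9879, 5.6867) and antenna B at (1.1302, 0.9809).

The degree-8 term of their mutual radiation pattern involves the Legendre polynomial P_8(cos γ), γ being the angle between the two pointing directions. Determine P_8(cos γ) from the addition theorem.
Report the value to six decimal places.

Addition theorem: P_8(cos γ) = (4π/17) Σ_m Y*_{lm}(Ω₁) Y_{lm}(Ω₂), m = −8…8:
  [-8]  conj(Y_{8,-8})(Ω₁) = (0.000000, 0.000000) ; Y_{8,-8}(Ω₂) = (0.001566, -0.230897) ; Δ = (0.000000, -0.000000)
  [-7]  conj(Y_{8,-7})(Ω₁) = (0.000002, -0.000003) ; Y_{8,-7}(Ω₂) = (0.363526, -0.239792) ; Δ = (-0.000000, -0.000002)
  [-6]  conj(Y_{8,-6})(Ω₁) = (-0.000060, 0.000028) ; Y_{8,-6}(Ω₂) = (0.328410, 0.137993) ; Δ = (-0.000024, 0.000001)
  [-5]  conj(Y_{8,-5})(Ω₁) = (0.000777, 0.000125) ; Y_{8,-5}(Ω₂) = (-0.010893, -0.056000) ; Δ = (-0.000001, -0.000045)
  [-4]  conj(Y_{8,-4})(Ω₁) = (-0.005085, -0.004791) ; Y_{8,-4}(Ω₂) = (0.253609, -0.251895) ; Δ = (-0.002496, 0.000066)
  [-3]  conj(Y_{8,-3})(Ω₁) = (0.009944, 0.044751) ; Y_{8,-3}(Ω₂) = (0.118572, 0.023899) ; Δ = (0.000110, 0.005544)
  [-2]  conj(Y_{8,-2})(Ω₁) = (0.078166, -0.196945) ; Y_{8,-2}(Ω₂) = (-0.113836, -0.276148) ; Δ = (-0.063284, 0.000834)
  [-1]  conj(Y_{8,-1})(Ω₁) = (-0.504177, 0.342331) ; Y_{8,-1}(Ω₂) = (0.102790, -0.153554) ; Δ = (0.000742, 0.112606)
  [+0]  conj(Y_{8,0})(Ω₁) = (0.718297, -0.000000) ; Y_{8,0}(Ω₂) = (-0.273978, 0.000000) ; Δ = (-0.196797, 0.000000)
  [+1]  conj(Y_{8,1})(Ω₁) = (0.504177, 0.342331) ; Y_{8,1}(Ω₂) = (-0.102790, -0.153554) ; Δ = (0.000742, -0.112606)
  [+2]  conj(Y_{8,2})(Ω₁) = (0.078166, 0.196945) ; Y_{8,2}(Ω₂) = (-0.113836, 0.276148) ; Δ = (-0.063284, -0.000834)
  [+3]  conj(Y_{8,3})(Ω₁) = (-0.009944, 0.044751) ; Y_{8,3}(Ω₂) = (-0.118572, 0.023899) ; Δ = (0.000110, -0.005544)
  [+4]  conj(Y_{8,4})(Ω₁) = (-0.005085, 0.004791) ; Y_{8,4}(Ω₂) = (0.253609, 0.251895) ; Δ = (-0.002496, -0.000066)
  [+5]  conj(Y_{8,5})(Ω₁) = (-0.000777, 0.000125) ; Y_{8,5}(Ω₂) = (0.010893, -0.056000) ; Δ = (-0.000001, 0.000045)
  [+6]  conj(Y_{8,6})(Ω₁) = (-0.000060, -0.000028) ; Y_{8,6}(Ω₂) = (0.328410, -0.137993) ; Δ = (-0.000024, -0.000001)
  [+7]  conj(Y_{8,7})(Ω₁) = (-0.000002, -0.000003) ; Y_{8,7}(Ω₂) = (-0.363526, -0.239792) ; Δ = (-0.000000, 0.000002)
  [+8]  conj(Y_{8,8})(Ω₁) = (0.000000, -0.000000) ; Y_{8,8}(Ω₂) = (0.001566, 0.230897) ; Δ = (0.000000, 0.000000)
Total Σ_m = (-0.326705, 0.000000). Multiply by 0.739198: (-0.241500, 0.000000). P_8(cos γ) = -0.241500

-0.241500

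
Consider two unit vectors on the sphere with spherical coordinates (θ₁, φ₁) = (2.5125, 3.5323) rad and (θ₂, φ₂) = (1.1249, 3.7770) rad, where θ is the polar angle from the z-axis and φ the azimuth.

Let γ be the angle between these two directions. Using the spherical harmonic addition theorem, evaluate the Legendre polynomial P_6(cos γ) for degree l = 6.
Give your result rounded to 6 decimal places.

Expand P_6 via completeness: Σ_{m} conj(Y_{6,m}) at Ω₁ times Y_{6,m} at Ω₂ —
  m=-6: -0.014007+0.014346i × -0.204096+0.161979i = +0.000535-0.005197i  (running Σ = +0.000535-0.005197i)
  m=-5: -0.035644+0.088535i × +0.431181-0.015289i = -0.014015+0.038719i  (running Σ = -0.013480+0.033523i)
  m=-4: +0.002110+0.264794i × -0.204076-0.139605i = +0.036536-0.054333i  (running Σ = +0.023056-0.020810i)
  m=-3: +0.174590+0.414475i × -0.064796-0.185875i = +0.065728-0.059308i  (running Σ = +0.088784-0.080118i)
  m=-2: +0.267131+0.265011i × -0.094504+0.305526i = -0.106213+0.056571i  (running Σ = -0.017429-0.023547i)
  m=-1: -0.092134-0.037948i × -0.072483+0.053451i = +0.008707-0.002174i  (running Σ = -0.008722-0.025721i)
  m=0: -0.409471-0.000000i × +0.325386+0.000000i = -0.133236-0.000000i  (running Σ = -0.141958-0.025721i)
  m=1: +0.092134-0.037948i × +0.072483+0.053451i = +0.008707+0.002174i  (running Σ = -0.133252-0.023547i)
  m=2: +0.267131-0.265011i × -0.094504-0.305526i = -0.106213-0.056571i  (running Σ = -0.239465-0.080118i)
  m=3: -0.174590+0.414475i × +0.064796-0.185875i = +0.065728+0.059308i  (running Σ = -0.173737-0.020810i)
  m=4: +0.002110-0.264794i × -0.204076+0.139605i = +0.036536+0.054333i  (running Σ = -0.137201+0.033523i)
  m=5: +0.035644+0.088535i × -0.431181-0.015289i = -0.014015-0.038719i  (running Σ = -0.151216-0.005197i)
  m=6: -0.014007-0.014346i × -0.204096-0.161979i = +0.000535+0.005197i  (running Σ = -0.150681+0.000000i)
Accumulated sum -0.150681+0.000000i; after 4π/(2l+1) scaling, -0.145655+0.000000i ⇒ P_6 = -0.145655

-0.145655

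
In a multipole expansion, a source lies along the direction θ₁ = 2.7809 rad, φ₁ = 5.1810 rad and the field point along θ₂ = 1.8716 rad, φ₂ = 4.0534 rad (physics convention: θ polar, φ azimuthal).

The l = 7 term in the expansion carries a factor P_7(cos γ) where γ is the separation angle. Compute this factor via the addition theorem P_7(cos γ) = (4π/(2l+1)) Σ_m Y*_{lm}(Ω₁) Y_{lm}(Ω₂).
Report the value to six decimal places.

Term-by-term m-sum for l=7 (normalisation 4π/15 = 0.837758):
  term(m=-7) = (-0.000005, 0.000124)   from Y*(Ω₁)=(0.000047, -0.000338), Y(Ω₂)=(-0.360737, 0.036000)
  term(m=-6) = (0.001261, 0.000660)   from Y*(Ω₁)=(-0.003200, 0.001096), Y(Ω₂)=(-0.289424, -0.305456)
  term(m=-5) = (0.000686, -0.000516)   from Y*(Ω₁)=(0.014939, 0.014552), Y(Ω₂)=(0.006291, -0.040701)
  term(m=-4) = (0.006023, 0.029414)   from Y*(Ω₁)=(0.026693, -0.085191), Y(Ω₂)=(-0.294230, 0.162899)
  term(m=-3) = (0.042216, 0.010385)   from Y*(Ω₁)=(-0.262965, 0.043777), Y(Ω₂)=(-0.149812, -0.064432)
  term(m=-2) = (-0.088908, 0.108960)   from Y*(Ω₁)=(0.305461, 0.415817), Y(Ω₂)=(0.068177, 0.263899)
  term(m=-1) = (0.042476, 0.089481)   from Y*(Ω₁)=(0.220431, -0.435444), Y(Ω₂)=(-0.124269, 0.160454)
  term(m=+0) = (0.040344, 0.000000)   from Y*(Ω₁)=(0.160844, -0.000000), Y(Ω₂)=(0.250826, 0.000000)
  term(m=+1) = (0.042476, -0.089481)   from Y*(Ω₁)=(-0.220431, -0.435444), Y(Ω₂)=(0.124269, 0.160454)
  term(m=+2) = (-0.088908, -0.108960)   from Y*(Ω₁)=(0.305461, -0.415817), Y(Ω₂)=(0.068177, -0.263899)
  term(m=+3) = (0.042216, -0.010385)   from Y*(Ω₁)=(0.262965, 0.043777), Y(Ω₂)=(0.149812, -0.064432)
  term(m=+4) = (0.006023, -0.029414)   from Y*(Ω₁)=(0.026693, 0.085191), Y(Ω₂)=(-0.294230, -0.162899)
  term(m=+5) = (0.000686, 0.000516)   from Y*(Ω₁)=(-0.014939, 0.014552), Y(Ω₂)=(-0.006291, -0.040701)
  term(m=+6) = (0.001261, -0.000660)   from Y*(Ω₁)=(-0.003200, -0.001096), Y(Ω₂)=(-0.289424, 0.305456)
  term(m=+7) = (-0.000005, -0.000124)   from Y*(Ω₁)=(-0.000047, -0.000338), Y(Ω₂)=(0.360737, 0.036000)
Σ over m = (0.047843, -0.000000); ×(4π/15) → (0.040081, -0.000000). Real part: 0.040081

0.040081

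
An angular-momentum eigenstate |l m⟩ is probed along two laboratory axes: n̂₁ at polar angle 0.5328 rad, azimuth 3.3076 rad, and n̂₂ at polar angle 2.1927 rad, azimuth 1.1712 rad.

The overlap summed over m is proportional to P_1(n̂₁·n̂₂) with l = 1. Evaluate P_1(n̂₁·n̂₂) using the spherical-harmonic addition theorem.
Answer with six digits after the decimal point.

-0.723085

Addition theorem: P_1(cos γ) = (4π/3) Σ_m Y*_{lm}(Ω₁) Y_{lm}(Ω₂), m = −1…1:
  m=-1: Y*=-0.173080-0.028999i  Y=+0.109247-0.258685i  product -0.026410+0.041605i
  m=+0: Y*=+0.420876-0.000000i  Y=-0.284652+0.000000i  product -0.119803+0.000000i
  m=+1: Y*=+0.173080-0.028999i  Y=-0.109247-0.258685i  product -0.026410-0.041605i
Σ over m = -0.172624+0.000000i; ×(4π/3) → -0.723085+0.000000i. Real part: -0.723085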